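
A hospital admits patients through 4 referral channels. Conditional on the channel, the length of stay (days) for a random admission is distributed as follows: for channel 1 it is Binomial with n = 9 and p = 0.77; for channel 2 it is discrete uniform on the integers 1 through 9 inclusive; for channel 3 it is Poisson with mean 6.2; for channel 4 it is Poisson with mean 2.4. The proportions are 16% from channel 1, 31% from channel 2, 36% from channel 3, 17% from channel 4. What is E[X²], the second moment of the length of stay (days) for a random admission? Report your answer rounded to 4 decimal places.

For each component E[X²] = Var + (mean)², giving 1: 49.6188; 2: 31.6667; 3: 44.64; 4: 8.16.
Overall E[X²] = 0.16·49.6188 + 0.31·31.6667 + 0.36·44.64 + 0.17·8.16 = 35.2133.

35.2133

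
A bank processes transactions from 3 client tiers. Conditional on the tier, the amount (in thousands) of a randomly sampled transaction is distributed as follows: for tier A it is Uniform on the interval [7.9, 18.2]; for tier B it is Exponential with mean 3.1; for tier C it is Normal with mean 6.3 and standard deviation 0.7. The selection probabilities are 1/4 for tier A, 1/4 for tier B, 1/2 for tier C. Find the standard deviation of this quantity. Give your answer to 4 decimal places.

Per component, A: μ=13.05, E[X²]=179.143; B: μ=3.1, E[X²]=19.22; C: μ=6.3, E[X²]=40.18.
E[X] = 0.25·13.05 + 0.25·3.1 + 0.5·6.3 = 7.1875.
E[X²] = 0.25·179.143 + 0.25·19.22 + 0.5·40.18 = 69.6808.
Var(X) = E[X²] − (E[X])² = 69.6808 − 51.6602 = 18.0207.
SD(X) = √18.0207 = 4.24508.

4.2451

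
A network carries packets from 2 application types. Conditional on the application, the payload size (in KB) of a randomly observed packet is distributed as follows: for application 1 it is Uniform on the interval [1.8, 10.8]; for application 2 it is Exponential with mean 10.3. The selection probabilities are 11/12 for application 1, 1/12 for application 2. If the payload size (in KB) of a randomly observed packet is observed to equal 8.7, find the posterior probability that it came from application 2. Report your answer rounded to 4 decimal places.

0.0330

Likelihoods f(8.7 | ·): 1: 0.111111; 2: 0.0417188.
Posterior ∝ prior × likelihood. Numerator for 2: 0.0833333·0.0417188 = 0.00347656.
Normalizing constant: 0.916667·0.111111 + 0.0833333·0.0417188 = 0.105328.
P(2 | observation) = 0.00347656 / 0.105328 = 0.0330069.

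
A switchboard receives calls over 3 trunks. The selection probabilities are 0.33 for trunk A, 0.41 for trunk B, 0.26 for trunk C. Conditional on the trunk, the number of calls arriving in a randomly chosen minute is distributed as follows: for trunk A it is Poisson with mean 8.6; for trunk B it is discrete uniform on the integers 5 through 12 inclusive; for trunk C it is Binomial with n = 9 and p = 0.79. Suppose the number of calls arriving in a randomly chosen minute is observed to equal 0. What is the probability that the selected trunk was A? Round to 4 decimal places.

Likelihoods P(X=0 | ·): A: 0.000184106; B: 0; C: 7.9428e-07.
Posterior ∝ prior × likelihood. Numerator for A: 0.33·0.000184106 = 6.07549e-05.
Normalizing constant: 0.33·0.000184106 + 0.41·0 + 0.26·7.9428e-07 = 6.09614e-05.
P(A | observation) = 6.07549e-05 / 6.09614e-05 = 0.996612.

0.9966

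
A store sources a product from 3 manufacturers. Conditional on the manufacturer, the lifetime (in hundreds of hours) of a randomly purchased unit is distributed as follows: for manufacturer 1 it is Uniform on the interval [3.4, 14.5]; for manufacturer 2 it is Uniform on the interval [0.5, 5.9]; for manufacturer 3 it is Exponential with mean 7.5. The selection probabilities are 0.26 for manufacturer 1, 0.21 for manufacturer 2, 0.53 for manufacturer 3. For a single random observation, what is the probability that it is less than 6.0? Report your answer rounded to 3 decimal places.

Conditional on each manufacturer, P(X < 6.0): 1: 0.234234; 2: 1; 3: 0.550671.
By total probability, P(X < 6.0) = 0.26·0.234234 + 0.21·1 + 0.53·0.550671 = 0.562757.

0.563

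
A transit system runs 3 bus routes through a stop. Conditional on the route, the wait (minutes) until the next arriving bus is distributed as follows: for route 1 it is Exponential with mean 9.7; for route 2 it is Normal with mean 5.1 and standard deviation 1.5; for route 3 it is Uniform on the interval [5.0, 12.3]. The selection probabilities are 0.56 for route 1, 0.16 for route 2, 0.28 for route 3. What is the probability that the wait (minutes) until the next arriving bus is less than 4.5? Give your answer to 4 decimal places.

0.2630

Conditional on each route, P(X < 4.5): 1: 0.371185; 2: 0.344578; 3: 0.
By total probability, P(X < 4.5) = 0.56·0.371185 + 0.16·0.344578 + 0.28·0 = 0.262996.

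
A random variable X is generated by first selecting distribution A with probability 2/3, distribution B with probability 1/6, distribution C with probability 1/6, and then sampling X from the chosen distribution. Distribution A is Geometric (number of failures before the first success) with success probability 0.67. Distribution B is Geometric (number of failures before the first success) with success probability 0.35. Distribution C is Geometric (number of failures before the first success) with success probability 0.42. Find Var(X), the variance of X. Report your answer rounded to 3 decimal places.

Per component, A: μ=0.492537, E[X²]=0.977723; B: μ=1.85714, E[X²]=8.7551; C: μ=1.38095, E[X²]=5.19501.
E[X] = 0.666667·0.492537 + 0.166667·1.85714 + 0.166667·1.38095 = 0.868041.
E[X²] = 0.666667·0.977723 + 0.166667·8.7551 + 0.166667·5.19501 = 2.97683.
Var(X) = E[X²] − (E[X])² = 2.97683 − 0.753495 = 2.22334.

2.223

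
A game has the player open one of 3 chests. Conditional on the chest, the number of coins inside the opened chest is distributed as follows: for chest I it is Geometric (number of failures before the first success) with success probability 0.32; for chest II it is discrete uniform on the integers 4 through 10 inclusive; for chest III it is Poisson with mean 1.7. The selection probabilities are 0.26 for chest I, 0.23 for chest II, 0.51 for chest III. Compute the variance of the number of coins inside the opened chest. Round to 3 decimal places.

8.254

Per component, I: μ=2.125, E[X²]=11.1562; II: μ=7, E[X²]=53; III: μ=1.7, E[X²]=4.59.
E[X] = 0.26·2.125 + 0.23·7 + 0.51·1.7 = 3.0295.
E[X²] = 0.26·11.1562 + 0.23·53 + 0.51·4.59 = 17.4315.
Var(X) = E[X²] − (E[X])² = 17.4315 − 9.17787 = 8.25365.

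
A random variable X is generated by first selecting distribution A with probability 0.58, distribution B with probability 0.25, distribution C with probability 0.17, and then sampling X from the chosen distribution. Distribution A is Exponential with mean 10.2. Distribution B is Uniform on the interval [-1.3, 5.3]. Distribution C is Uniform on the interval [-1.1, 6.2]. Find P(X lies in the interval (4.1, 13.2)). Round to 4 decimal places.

Conditional on each component, P(4.1 < X < 13.2): A: 0.394867; B: 0.181818; C: 0.287671.
By total probability, P(4.1 < X < 13.2) = 0.58·0.394867 + 0.25·0.181818 + 0.17·0.287671 = 0.323382.

0.3234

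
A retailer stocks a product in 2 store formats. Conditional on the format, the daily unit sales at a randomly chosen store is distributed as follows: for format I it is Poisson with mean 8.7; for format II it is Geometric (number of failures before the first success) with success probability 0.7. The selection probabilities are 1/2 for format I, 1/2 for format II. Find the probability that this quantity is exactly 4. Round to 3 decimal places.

0.023

Conditional on each format, P(X = 4): I: 0.0397653; II: 0.00567.
By total probability, P(X = 4) = 0.5·0.0397653 + 0.5·0.00567 = 0.0227176.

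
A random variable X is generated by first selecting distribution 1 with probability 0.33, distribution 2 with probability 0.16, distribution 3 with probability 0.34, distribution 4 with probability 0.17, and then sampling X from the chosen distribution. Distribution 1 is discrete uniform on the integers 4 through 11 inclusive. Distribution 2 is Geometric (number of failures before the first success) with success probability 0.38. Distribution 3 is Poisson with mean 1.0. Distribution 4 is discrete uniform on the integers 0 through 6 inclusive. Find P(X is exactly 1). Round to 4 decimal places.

Conditional on each component, P(X = 1): 1: 0; 2: 0.2356; 3: 0.367879; 4: 0.142857.
By total probability, P(X = 1) = 0.33·0 + 0.16·0.2356 + 0.34·0.367879 + 0.17·0.142857 = 0.187061.

0.1871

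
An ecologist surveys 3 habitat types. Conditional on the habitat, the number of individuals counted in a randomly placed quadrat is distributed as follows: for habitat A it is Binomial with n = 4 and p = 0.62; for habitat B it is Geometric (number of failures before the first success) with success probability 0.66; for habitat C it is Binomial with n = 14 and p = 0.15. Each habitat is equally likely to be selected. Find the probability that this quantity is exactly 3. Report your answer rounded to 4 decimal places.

Conditional on each habitat, P(X = 3): A: 0.362259; B: 0.0259406; C: 0.205581.
By total probability, P(X = 3) = 0.333333·0.362259 + 0.333333·0.0259406 + 0.333333·0.205581 = 0.197927.

0.1979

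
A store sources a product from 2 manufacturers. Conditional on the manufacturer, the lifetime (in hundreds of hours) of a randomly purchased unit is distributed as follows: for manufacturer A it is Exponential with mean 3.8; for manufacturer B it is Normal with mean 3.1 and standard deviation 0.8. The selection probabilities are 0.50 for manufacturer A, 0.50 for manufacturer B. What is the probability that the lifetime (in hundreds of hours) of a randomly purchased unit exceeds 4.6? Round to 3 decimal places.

Conditional on each manufacturer, P(X > 4.6): A: 0.29804; B: 0.0303964.
By total probability, P(X > 4.6) = 0.5·0.29804 + 0.5·0.0303964 = 0.164218.

0.164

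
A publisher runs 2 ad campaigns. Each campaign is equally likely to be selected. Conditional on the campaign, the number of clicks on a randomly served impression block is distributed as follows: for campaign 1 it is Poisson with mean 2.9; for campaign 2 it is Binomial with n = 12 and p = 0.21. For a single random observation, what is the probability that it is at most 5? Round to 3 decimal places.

Conditional on each campaign, P(X ≤ 5): 1: 0.925826; 2: 0.975524.
By total probability, P(X ≤ 5) = 0.5·0.925826 + 0.5·0.975524 = 0.950675.

0.951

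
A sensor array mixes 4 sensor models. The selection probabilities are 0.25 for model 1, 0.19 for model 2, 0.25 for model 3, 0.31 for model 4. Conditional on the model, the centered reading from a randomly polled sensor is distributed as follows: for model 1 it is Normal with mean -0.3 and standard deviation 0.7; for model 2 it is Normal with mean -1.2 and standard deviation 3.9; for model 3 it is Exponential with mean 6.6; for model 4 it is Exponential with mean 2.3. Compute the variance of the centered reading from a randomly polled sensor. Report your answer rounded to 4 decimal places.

Per component, 1: μ=-0.3, E[X²]=0.58; 2: μ=-1.2, E[X²]=16.65; 3: μ=6.6, E[X²]=87.12; 4: μ=2.3, E[X²]=10.58.
E[X] = 0.25·-0.3 + 0.19·-1.2 + 0.25·6.6 + 0.31·2.3 = 2.06.
E[X²] = 0.25·0.58 + 0.19·16.65 + 0.25·87.12 + 0.31·10.58 = 28.3683.
Var(X) = E[X²] − (E[X])² = 28.3683 − 4.2436 = 24.1247.

24.1247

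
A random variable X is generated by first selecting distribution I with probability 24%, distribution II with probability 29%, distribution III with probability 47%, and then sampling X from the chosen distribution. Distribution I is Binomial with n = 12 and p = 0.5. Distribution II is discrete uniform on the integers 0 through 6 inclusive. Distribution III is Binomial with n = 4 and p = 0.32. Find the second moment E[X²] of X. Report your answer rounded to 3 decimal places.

14.309

For each component E[X²] = Var + (mean)², giving I: 39; II: 13; III: 2.5088.
Overall E[X²] = 0.24·39 + 0.29·13 + 0.47·2.5088 = 14.3091.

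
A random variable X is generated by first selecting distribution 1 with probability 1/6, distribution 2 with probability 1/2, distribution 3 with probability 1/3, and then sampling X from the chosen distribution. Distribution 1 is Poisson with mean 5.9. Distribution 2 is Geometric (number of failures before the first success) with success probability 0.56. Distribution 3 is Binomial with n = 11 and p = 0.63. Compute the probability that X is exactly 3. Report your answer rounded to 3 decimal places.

Conditional on each component, P(X = 3): 1: 0.0937707; 2: 0.047703; 3: 0.0144917.
By total probability, P(X = 3) = 0.166667·0.0937707 + 0.5·0.047703 + 0.333333·0.0144917 = 0.0443105.

0.044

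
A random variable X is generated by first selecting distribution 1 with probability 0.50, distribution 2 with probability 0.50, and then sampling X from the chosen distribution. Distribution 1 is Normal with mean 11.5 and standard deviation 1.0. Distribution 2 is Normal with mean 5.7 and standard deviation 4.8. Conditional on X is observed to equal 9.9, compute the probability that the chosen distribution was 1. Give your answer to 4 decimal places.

Likelihoods f(9.9 | ·): 1: 0.110921; 2: 0.0566781.
Posterior ∝ prior × likelihood. Numerator for 1: 0.5·0.110921 = 0.0554604.
Normalizing constant: 0.5·0.110921 + 0.5·0.0566781 = 0.0837995.
P(1 | observation) = 0.0554604 / 0.0837995 = 0.661823.

0.6618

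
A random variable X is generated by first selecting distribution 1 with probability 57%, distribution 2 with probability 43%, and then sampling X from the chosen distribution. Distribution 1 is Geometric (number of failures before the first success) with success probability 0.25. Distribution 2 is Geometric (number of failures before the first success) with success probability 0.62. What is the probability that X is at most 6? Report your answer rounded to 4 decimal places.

0.9234

Conditional on each component, P(X ≤ 6): 1: 0.866516; 2: 0.998856.
By total probability, P(X ≤ 6) = 0.57·0.866516 + 0.43·0.998856 = 0.923422.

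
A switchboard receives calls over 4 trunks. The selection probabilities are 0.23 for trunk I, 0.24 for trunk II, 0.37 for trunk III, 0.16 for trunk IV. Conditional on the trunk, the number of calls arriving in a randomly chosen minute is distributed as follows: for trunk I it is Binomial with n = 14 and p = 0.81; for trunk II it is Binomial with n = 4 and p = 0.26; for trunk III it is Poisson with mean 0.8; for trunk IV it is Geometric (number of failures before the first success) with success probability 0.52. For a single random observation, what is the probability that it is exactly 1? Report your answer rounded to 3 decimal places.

0.274

Conditional on each trunk, P(X = 1): I: 4.76881e-09; II: 0.421433; III: 0.359463; IV: 0.2496.
By total probability, P(X = 1) = 0.23·4.76881e-09 + 0.24·0.421433 + 0.37·0.359463 + 0.16·0.2496 = 0.274081.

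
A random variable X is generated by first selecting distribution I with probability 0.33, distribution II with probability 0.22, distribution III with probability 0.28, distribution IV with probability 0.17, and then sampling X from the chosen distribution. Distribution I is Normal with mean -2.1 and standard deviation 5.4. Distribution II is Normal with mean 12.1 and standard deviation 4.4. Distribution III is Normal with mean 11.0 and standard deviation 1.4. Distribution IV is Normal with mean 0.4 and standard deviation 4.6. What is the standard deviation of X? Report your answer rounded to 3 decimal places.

7.708

Per component, I: μ=-2.1, E[X²]=33.57; II: μ=12.1, E[X²]=165.77; III: μ=11, E[X²]=122.96; IV: μ=0.4, E[X²]=21.32.
E[X] = 0.33·-2.1 + 0.22·12.1 + 0.28·11 + 0.17·0.4 = 5.117.
E[X²] = 0.33·33.57 + 0.22·165.77 + 0.28·122.96 + 0.17·21.32 = 85.6007.
Var(X) = E[X²] − (E[X])² = 85.6007 − 26.1837 = 59.417.
SD(X) = √59.417 = 7.70824.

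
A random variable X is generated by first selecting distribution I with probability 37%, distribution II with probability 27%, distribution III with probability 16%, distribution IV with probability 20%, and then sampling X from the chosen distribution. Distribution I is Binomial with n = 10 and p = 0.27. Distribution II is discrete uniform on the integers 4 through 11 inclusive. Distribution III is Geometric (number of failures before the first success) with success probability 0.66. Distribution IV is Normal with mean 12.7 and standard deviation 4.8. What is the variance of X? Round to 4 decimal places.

25.1828

Per component, I: μ=2.7, E[X²]=9.261; II: μ=7.5, E[X²]=61.5; III: μ=0.515152, E[X²]=1.04591; IV: μ=12.7, E[X²]=184.33.
E[X] = 0.37·2.7 + 0.27·7.5 + 0.16·0.515152 + 0.2·12.7 = 5.64642.
E[X²] = 0.37·9.261 + 0.27·61.5 + 0.16·1.04591 + 0.2·184.33 = 57.0649.
Var(X) = E[X²] − (E[X])² = 57.0649 − 31.8821 = 25.1828.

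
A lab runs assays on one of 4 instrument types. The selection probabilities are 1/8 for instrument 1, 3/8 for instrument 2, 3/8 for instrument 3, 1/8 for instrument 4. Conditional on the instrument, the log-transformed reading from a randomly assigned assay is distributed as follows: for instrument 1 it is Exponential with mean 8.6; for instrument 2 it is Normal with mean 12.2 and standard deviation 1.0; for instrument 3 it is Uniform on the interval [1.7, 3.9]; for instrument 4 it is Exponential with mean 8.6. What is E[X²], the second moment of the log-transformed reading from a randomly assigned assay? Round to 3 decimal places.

96.261

For each component E[X²] = Var + (mean)², giving 1: 147.92; 2: 149.84; 3: 8.24333; 4: 147.92.
Overall E[X²] = 0.125·147.92 + 0.375·149.84 + 0.375·8.24333 + 0.125·147.92 = 96.2612.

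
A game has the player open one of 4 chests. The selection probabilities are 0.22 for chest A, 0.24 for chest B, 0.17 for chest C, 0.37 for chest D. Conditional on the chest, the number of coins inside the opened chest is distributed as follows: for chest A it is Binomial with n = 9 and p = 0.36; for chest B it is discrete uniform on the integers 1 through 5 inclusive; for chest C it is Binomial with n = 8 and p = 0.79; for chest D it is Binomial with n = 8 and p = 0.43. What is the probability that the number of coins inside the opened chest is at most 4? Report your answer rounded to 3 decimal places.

Conditional on each chest, P(X ≤ 4): A: 0.810964; B: 0.8; C: 0.065918; D: 0.77647.
By total probability, P(X ≤ 4) = 0.22·0.810964 + 0.24·0.8 + 0.17·0.065918 + 0.37·0.77647 = 0.668912.

0.669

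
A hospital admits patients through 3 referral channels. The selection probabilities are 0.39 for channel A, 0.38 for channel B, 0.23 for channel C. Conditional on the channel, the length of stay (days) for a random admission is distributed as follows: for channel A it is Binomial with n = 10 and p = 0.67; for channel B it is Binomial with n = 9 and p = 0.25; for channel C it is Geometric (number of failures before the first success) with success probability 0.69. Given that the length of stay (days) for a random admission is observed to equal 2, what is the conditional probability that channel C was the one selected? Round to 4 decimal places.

0.1169

Likelihoods P(X=2 | ·): A: 0.00284102; B: 0.300339; C: 0.066309.
Posterior ∝ prior × likelihood. Numerator for C: 0.23·0.066309 = 0.0152511.
Normalizing constant: 0.39·0.00284102 + 0.38·0.300339 + 0.23·0.066309 = 0.130488.
P(C | observation) = 0.0152511 / 0.130488 = 0.116877.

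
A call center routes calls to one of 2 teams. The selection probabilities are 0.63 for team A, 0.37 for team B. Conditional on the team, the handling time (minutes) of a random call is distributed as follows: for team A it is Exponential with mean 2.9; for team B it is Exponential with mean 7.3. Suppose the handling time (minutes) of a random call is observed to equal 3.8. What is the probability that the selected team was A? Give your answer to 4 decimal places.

Likelihoods f(3.8 | ·): A: 0.0930093; B: 0.0813966.
Posterior ∝ prior × likelihood. Numerator for A: 0.63·0.0930093 = 0.0585959.
Normalizing constant: 0.63·0.0930093 + 0.37·0.0813966 = 0.0887126.
P(A | observation) = 0.0585959 / 0.0887126 = 0.660514.

0.6605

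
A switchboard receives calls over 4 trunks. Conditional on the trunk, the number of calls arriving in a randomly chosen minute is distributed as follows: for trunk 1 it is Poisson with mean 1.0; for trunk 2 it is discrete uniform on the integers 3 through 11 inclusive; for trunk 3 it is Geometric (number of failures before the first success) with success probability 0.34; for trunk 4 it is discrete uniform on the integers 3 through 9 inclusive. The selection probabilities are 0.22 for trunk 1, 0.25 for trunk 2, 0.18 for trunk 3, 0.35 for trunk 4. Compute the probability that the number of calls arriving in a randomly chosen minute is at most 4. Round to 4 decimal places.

0.5322

Conditional on each trunk, P(X ≤ 4): 1: 0.99634; 2: 0.222222; 3: 0.874767; 4: 0.285714.
By total probability, P(X ≤ 4) = 0.22·0.99634 + 0.25·0.222222 + 0.18·0.874767 + 0.35·0.285714 = 0.532208.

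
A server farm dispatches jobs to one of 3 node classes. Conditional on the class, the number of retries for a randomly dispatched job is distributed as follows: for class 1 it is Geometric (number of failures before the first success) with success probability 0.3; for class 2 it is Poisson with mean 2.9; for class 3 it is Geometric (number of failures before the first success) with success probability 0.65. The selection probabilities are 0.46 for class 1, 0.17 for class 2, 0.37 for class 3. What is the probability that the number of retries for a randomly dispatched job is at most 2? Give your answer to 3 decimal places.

0.732

Conditional on each class, P(X ≤ 2): 1: 0.657; 2: 0.445963; 3: 0.957125.
By total probability, P(X ≤ 2) = 0.46·0.657 + 0.17·0.445963 + 0.37·0.957125 = 0.73217.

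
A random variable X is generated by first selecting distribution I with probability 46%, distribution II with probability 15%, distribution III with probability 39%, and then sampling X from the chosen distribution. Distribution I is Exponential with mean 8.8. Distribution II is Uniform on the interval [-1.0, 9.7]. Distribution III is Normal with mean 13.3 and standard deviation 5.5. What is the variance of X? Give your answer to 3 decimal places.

58.536

Per component, I: μ=8.8, E[X²]=154.88; II: μ=4.35, E[X²]=28.4633; III: μ=13.3, E[X²]=207.14.
E[X] = 0.46·8.8 + 0.15·4.35 + 0.39·13.3 = 9.8875.
E[X²] = 0.46·154.88 + 0.15·28.4633 + 0.39·207.14 = 156.299.
Var(X) = E[X²] − (E[X])² = 156.299 − 97.7627 = 58.5362.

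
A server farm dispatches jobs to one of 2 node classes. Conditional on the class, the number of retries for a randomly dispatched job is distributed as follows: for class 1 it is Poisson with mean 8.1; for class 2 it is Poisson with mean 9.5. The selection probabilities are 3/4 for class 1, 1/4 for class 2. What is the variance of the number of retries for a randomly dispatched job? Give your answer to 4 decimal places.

Per component, 1: μ=8.1, E[X²]=73.71; 2: μ=9.5, E[X²]=99.75.
E[X] = 0.75·8.1 + 0.25·9.5 = 8.45.
E[X²] = 0.75·73.71 + 0.25·99.75 = 80.22.
Var(X) = E[X²] − (E[X])² = 80.22 − 71.4025 = 8.8175.

8.8175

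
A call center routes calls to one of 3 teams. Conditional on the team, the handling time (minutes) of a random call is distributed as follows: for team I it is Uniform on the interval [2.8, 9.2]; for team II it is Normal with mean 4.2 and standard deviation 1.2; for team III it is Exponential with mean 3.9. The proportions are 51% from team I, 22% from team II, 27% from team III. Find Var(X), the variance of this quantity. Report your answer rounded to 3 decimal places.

7.140

Per component, I: μ=6, E[X²]=39.4133; II: μ=4.2, E[X²]=19.08; III: μ=3.9, E[X²]=30.42.
E[X] = 0.51·6 + 0.22·4.2 + 0.27·3.9 = 5.037.
E[X²] = 0.51·39.4133 + 0.22·19.08 + 0.27·30.42 = 32.5118.
Var(X) = E[X²] − (E[X])² = 32.5118 − 25.3714 = 7.14043.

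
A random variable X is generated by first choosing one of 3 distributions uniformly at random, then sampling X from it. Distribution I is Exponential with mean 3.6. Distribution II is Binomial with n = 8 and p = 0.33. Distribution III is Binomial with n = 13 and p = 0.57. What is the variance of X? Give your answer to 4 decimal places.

10.2151

Per component, I: μ=3.6, E[X²]=25.92; II: μ=2.64, E[X²]=8.7384; III: μ=7.41, E[X²]=58.0944.
E[X] = 0.333333·3.6 + 0.333333·2.64 + 0.333333·7.41 = 4.55.
E[X²] = 0.333333·25.92 + 0.333333·8.7384 + 0.333333·58.0944 = 30.9176.
Var(X) = E[X²] − (E[X])² = 30.9176 − 20.7025 = 10.2151.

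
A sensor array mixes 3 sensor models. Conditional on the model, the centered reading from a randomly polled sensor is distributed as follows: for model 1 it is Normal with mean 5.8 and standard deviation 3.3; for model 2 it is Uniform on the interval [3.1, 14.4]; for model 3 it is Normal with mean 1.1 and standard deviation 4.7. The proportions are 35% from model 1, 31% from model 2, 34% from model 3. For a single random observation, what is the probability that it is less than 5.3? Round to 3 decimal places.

0.491

Conditional on each model, P(X < 5.3): 1: 0.439785; 2: 0.19469; 3: 0.814237.
By total probability, P(X < 5.3) = 0.35·0.439785 + 0.31·0.19469 + 0.34·0.814237 = 0.491119.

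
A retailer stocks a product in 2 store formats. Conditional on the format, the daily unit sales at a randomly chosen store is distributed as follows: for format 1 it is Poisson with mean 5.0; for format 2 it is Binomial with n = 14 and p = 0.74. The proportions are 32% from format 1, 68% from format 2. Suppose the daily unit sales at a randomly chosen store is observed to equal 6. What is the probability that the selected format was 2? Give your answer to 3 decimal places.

0.130

Likelihoods P(X=6 | ·): 1: 0.146223; 2: 0.0102975.
Posterior ∝ prior × likelihood. Numerator for 2: 0.68·0.0102975 = 0.00700231.
Normalizing constant: 0.32·0.146223 + 0.68·0.0102975 = 0.0537936.
P(2 | observation) = 0.00700231 / 0.0537936 = 0.13017.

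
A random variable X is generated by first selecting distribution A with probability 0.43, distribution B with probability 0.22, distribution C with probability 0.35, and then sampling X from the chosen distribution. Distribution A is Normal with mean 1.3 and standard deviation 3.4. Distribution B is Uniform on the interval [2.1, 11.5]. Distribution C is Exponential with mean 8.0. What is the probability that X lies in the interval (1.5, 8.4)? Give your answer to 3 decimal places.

Conditional on each component, P(1.5 < X < 8.4): A: 0.458158; B: 0.670213; C: 0.479091.
By total probability, P(1.5 < X < 8.4) = 0.43·0.458158 + 0.22·0.670213 + 0.35·0.479091 = 0.512137.

0.512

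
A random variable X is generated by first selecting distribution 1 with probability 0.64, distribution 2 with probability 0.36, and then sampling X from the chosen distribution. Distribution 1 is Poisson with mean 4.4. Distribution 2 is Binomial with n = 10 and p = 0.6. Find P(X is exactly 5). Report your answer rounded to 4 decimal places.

0.1802

Conditional on each component, P(X = 5): 1: 0.168728; 2: 0.200658.
By total probability, P(X = 5) = 0.64·0.168728 + 0.36·0.200658 = 0.180223.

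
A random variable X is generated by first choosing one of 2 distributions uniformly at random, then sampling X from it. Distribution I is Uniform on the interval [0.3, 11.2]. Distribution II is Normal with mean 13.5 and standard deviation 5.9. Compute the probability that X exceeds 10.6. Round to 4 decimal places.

Conditional on each component, P(X > 10.6): I: 0.0550459; II: 0.688473.
By total probability, P(X > 10.6) = 0.5·0.0550459 + 0.5·0.688473 = 0.371759.

0.3718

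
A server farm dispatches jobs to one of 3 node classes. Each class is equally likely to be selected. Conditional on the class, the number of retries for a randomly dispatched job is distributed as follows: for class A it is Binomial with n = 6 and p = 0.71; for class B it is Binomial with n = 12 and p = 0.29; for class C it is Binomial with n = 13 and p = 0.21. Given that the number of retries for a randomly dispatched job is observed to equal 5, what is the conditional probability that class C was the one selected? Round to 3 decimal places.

0.147

Likelihoods P(X=5 | ·): A: 0.313936; B: 0.147749; C: 0.0797428.
Posterior ∝ prior × likelihood. Numerator for C: 0.333333·0.0797428 = 0.0265809.
Normalizing constant: 0.333333·0.313936 + 0.333333·0.147749 + 0.333333·0.0797428 = 0.180476.
P(C | observation) = 0.0265809 / 0.180476 = 0.147283.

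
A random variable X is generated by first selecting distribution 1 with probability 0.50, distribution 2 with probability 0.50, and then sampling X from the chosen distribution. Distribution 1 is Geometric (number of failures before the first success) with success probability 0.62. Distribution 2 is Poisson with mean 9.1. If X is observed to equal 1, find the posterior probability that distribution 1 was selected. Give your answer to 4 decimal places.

Likelihoods P(X=1 | ·): 1: 0.2356; 2: 0.00101616.
Posterior ∝ prior × likelihood. Numerator for 1: 0.5·0.2356 = 0.1178.
Normalizing constant: 0.5·0.2356 + 0.5·0.00101616 = 0.118308.
P(1 | observation) = 0.1178 / 0.118308 = 0.995705.

0.9957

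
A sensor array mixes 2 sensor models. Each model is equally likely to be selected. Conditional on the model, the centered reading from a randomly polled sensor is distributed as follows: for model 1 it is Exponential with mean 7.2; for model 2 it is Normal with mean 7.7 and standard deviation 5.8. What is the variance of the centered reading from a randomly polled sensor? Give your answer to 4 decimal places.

Per component, 1: μ=7.2, E[X²]=103.68; 2: μ=7.7, E[X²]=92.93.
E[X] = 0.5·7.2 + 0.5·7.7 = 7.45.
E[X²] = 0.5·103.68 + 0.5·92.93 = 98.305.
Var(X) = E[X²] − (E[X])² = 98.305 − 55.5025 = 42.8025.

42.8025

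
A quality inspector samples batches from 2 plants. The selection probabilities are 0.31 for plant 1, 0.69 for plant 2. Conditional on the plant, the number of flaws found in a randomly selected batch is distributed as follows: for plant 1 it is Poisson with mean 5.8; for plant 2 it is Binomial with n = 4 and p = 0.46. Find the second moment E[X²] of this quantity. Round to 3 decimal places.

For each component E[X²] = Var + (mean)², giving 1: 39.44; 2: 4.3792.
Overall E[X²] = 0.31·39.44 + 0.69·4.3792 = 15.248.

15.248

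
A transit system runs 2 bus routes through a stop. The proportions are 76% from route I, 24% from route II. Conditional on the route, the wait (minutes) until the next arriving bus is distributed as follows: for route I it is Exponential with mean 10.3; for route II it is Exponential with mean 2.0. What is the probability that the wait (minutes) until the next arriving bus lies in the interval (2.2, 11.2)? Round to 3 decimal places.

Conditional on each route, P(2.2 < X < 11.2): I: 0.470579; II: 0.329173.
By total probability, P(2.2 < X < 11.2) = 0.76·0.470579 + 0.24·0.329173 = 0.436641.

0.437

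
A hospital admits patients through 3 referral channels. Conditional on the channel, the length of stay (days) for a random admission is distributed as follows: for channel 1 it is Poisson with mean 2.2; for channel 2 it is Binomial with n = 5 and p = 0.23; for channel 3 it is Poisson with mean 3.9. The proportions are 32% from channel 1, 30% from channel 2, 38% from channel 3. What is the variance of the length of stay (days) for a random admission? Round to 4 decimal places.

3.7710

Per component, 1: μ=2.2, E[X²]=7.04; 2: μ=1.15, E[X²]=2.208; 3: μ=3.9, E[X²]=19.11.
E[X] = 0.32·2.2 + 0.3·1.15 + 0.38·3.9 = 2.531.
E[X²] = 0.32·7.04 + 0.3·2.208 + 0.38·19.11 = 10.177.
Var(X) = E[X²] − (E[X])² = 10.177 − 6.40596 = 3.77104.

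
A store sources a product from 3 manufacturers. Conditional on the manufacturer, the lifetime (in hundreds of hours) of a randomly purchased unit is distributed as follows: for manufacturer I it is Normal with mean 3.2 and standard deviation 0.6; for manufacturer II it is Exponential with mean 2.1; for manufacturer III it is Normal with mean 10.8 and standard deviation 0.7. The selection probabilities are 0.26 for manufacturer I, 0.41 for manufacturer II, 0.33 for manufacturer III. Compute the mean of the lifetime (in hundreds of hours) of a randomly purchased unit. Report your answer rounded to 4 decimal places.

5.2570

Component means — I: 3.2; II: 2.1; III: 10.8.
E[X] = 0.26·3.2 + 0.41·2.1 + 0.33·10.8 = 5.257.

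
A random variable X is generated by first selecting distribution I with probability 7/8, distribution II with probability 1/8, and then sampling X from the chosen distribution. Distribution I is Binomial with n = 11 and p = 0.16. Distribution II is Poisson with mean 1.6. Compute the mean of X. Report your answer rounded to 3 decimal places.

Component means — I: 1.76; II: 1.6.
E[X] = 0.875·1.76 + 0.125·1.6 = 1.74.

1.740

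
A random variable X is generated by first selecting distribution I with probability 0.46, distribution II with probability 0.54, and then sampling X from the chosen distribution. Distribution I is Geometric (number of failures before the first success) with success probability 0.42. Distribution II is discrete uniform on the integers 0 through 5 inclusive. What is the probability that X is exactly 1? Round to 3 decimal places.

0.202

Conditional on each component, P(X = 1): I: 0.2436; II: 0.166667.
By total probability, P(X = 1) = 0.46·0.2436 + 0.54·0.166667 = 0.202056.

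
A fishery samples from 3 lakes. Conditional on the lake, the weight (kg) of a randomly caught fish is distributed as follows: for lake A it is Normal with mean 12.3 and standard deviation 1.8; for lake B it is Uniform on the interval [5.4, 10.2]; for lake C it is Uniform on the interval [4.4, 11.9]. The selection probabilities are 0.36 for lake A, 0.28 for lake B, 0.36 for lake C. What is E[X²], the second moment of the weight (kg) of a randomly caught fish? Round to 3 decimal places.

98.803

For each component E[X²] = Var + (mean)², giving A: 154.53; B: 62.76; C: 71.11.
Overall E[X²] = 0.36·154.53 + 0.28·62.76 + 0.36·71.11 = 98.8032.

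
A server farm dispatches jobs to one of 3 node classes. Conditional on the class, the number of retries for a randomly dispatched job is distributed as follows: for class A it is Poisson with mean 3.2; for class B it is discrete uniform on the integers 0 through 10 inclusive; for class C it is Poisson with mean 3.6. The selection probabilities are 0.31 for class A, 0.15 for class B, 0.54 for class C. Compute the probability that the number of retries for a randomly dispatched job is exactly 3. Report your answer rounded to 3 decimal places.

0.197

Conditional on each class, P(X = 3): A: 0.222616; B: 0.0909091; C: 0.212469.
By total probability, P(X = 3) = 0.31·0.222616 + 0.15·0.0909091 + 0.54·0.212469 = 0.197381.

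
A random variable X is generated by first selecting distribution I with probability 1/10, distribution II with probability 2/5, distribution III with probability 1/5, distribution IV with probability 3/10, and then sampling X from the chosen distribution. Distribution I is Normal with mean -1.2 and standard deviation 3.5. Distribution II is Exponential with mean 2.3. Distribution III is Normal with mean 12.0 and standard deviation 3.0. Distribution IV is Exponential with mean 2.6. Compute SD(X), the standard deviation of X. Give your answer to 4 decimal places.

Per component, I: μ=-1.2, E[X²]=13.69; II: μ=2.3, E[X²]=10.58; III: μ=12, E[X²]=153; IV: μ=2.6, E[X²]=13.52.
E[X] = 0.1·-1.2 + 0.4·2.3 + 0.2·12 + 0.3·2.6 = 3.98.
E[X²] = 0.1·13.69 + 0.4·10.58 + 0.2·153 + 0.3·13.52 = 40.257.
Var(X) = E[X²] − (E[X])² = 40.257 − 15.8404 = 24.4166.
SD(X) = √24.4166 = 4.94132.

4.9413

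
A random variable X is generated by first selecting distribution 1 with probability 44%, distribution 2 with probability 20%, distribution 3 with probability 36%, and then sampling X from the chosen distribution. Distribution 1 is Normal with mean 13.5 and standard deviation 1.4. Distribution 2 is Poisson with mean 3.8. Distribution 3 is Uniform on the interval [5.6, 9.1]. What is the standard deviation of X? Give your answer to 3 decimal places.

4.143

Per component, 1: μ=13.5, E[X²]=184.21; 2: μ=3.8, E[X²]=18.24; 3: μ=7.35, E[X²]=55.0433.
E[X] = 0.44·13.5 + 0.2·3.8 + 0.36·7.35 = 9.346.
E[X²] = 0.44·184.21 + 0.2·18.24 + 0.36·55.0433 = 104.516.
Var(X) = E[X²] − (E[X])² = 104.516 − 87.3477 = 17.1683.
SD(X) = √17.1683 = 4.14346.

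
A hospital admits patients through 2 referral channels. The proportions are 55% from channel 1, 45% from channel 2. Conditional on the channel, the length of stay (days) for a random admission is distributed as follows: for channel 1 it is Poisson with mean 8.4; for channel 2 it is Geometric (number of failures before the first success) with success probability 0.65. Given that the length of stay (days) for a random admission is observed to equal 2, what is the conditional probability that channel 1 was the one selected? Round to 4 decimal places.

Likelihoods P(X=2 | ·): 1: 0.00793332; 2: 0.079625.
Posterior ∝ prior × likelihood. Numerator for 1: 0.55·0.00793332 = 0.00436333.
Normalizing constant: 0.55·0.00793332 + 0.45·0.079625 = 0.0401946.
P(1 | observation) = 0.00436333 / 0.0401946 = 0.108555.

0.1086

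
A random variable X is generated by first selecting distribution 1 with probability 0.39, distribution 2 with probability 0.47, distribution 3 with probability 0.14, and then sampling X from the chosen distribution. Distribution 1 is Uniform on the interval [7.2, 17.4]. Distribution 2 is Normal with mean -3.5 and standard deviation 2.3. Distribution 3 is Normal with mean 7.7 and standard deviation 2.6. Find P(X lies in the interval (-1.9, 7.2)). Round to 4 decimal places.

Conditional on each component, P(-1.9 < X < 7.2): 1: 0; 2: 0.243322; 3: 0.423639.
By total probability, P(-1.9 < X < 7.2) = 0.39·0 + 0.47·0.243322 + 0.14·0.423639 = 0.173671.

0.1737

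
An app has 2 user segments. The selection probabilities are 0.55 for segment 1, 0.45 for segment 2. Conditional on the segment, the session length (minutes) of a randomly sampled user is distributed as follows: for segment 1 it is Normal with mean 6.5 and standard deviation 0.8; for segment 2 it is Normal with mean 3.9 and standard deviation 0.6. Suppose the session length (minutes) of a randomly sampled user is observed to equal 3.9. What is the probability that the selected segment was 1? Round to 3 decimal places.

0.005

Likelihoods f(3.9 | ·): 1: 0.00253631; 2: 0.664904.
Posterior ∝ prior × likelihood. Numerator for 1: 0.55·0.00253631 = 0.00139497.
Normalizing constant: 0.55·0.00253631 + 0.45·0.664904 = 0.300602.
P(1 | observation) = 0.00139497 / 0.300602 = 0.00464059.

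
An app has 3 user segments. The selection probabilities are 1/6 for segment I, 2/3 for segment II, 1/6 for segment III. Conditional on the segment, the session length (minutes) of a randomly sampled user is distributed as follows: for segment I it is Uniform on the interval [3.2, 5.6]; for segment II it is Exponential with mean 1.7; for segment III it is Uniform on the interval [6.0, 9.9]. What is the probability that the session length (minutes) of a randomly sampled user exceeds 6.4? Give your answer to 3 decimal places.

Conditional on each segment, P(X > 6.4): I: 0; II: 0.0231744; III: 0.897436.
By total probability, P(X > 6.4) = 0.166667·0 + 0.666667·0.0231744 + 0.166667·0.897436 = 0.165022.

0.165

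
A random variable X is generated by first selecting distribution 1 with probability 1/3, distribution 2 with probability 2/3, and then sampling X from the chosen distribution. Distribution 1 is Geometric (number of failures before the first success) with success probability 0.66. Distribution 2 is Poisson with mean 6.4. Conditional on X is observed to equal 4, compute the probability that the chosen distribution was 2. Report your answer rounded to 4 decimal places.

0.9634

Likelihoods P(X=4 | ·): 1: 0.00881982; 2: 0.116151.
Posterior ∝ prior × likelihood. Numerator for 2: 0.666667·0.116151 = 0.0774342.
Normalizing constant: 0.333333·0.00881982 + 0.666667·0.116151 = 0.0803741.
P(2 | observation) = 0.0774342 / 0.0803741 = 0.963422.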